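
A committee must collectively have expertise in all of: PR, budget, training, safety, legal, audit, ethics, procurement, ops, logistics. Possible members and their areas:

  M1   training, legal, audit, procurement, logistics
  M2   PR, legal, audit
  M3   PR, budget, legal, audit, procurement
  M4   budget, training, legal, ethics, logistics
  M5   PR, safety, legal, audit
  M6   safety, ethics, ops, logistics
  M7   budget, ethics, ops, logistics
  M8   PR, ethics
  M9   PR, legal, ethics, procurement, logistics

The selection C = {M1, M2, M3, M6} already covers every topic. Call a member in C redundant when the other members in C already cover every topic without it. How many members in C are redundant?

Drop M1: training uncovered — not redundant.
Drop M2: the rest still cover every topic — redundant.
Drop M3: budget uncovered — not redundant.
Drop M6: safety, ethics, ops uncovered — not redundant.
1 redundant: M2.

1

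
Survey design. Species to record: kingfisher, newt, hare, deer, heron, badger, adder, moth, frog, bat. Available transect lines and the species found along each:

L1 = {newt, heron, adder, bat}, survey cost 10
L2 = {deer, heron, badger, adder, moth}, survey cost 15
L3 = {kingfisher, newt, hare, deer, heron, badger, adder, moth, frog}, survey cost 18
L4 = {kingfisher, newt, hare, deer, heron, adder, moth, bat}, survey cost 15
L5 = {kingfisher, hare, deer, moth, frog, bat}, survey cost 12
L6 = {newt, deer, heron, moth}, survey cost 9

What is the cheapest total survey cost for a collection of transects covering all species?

L1, L3 cover every species at survey cost 10 + 18 = 28.
Any cover uses at least 2 transects; among all covering selections none totals below 28.
Greedy by coverage-per-survey cost would pick L4, L3 for 33 — worse than the optimum 28.

28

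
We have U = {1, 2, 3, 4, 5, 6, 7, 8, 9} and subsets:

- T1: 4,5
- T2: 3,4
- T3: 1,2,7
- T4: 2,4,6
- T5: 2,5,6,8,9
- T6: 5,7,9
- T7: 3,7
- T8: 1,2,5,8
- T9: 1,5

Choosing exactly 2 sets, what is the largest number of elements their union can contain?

7

Choosing T2, T5 covers {2, 3, 4, 5, 6, 8, 9} — 7 elements.
No choice of 2 sets does better; here 1, 7 are left uncovered.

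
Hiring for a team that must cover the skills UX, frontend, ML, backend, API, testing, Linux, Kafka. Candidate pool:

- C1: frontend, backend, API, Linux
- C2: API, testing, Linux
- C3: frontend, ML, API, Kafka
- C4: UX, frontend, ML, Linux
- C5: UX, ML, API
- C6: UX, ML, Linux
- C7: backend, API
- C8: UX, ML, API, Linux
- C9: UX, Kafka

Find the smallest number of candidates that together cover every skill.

4

C1, C2, C3, C4 together cover {UX, frontend, ML, backend, API, testing, Linux, Kafka} — every skill.
No 3 of the 9 candidates cover everything (all 84 triples fall short), so 4 is minimum.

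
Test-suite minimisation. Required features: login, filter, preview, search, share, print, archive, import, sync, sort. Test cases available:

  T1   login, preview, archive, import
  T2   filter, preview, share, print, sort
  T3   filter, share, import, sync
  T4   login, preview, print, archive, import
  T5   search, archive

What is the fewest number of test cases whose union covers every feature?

4

T1, T2, T3, T5 together cover {login, filter, preview, search, share, print, archive, import, sync, sort} — every feature.
No 3 of the 5 test cases cover everything (all 10 triples fall short), so 4 is minimum.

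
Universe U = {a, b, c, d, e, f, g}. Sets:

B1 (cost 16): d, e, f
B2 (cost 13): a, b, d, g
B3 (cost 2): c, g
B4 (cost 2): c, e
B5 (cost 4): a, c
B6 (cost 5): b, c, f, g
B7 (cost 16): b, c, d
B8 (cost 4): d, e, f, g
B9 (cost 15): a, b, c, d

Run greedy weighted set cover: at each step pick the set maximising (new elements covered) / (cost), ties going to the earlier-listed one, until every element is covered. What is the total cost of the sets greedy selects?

Pick 1: B3 adds 2 new (c, g) at cost 2 (ratio 2/2).
Pick 2: B8 adds 3 new (d, e, f) at cost 4 (ratio 3/4).
Pick 3: B5 adds 1 new (a) at cost 4 (ratio 1/4).
Pick 4: B6 adds 1 new (b) at cost 5 (ratio 1/5).
Greedy total cost: 2 + 4 + 4 + 5 = 15. (The true optimum is 13, so greedy overshoots here.)

15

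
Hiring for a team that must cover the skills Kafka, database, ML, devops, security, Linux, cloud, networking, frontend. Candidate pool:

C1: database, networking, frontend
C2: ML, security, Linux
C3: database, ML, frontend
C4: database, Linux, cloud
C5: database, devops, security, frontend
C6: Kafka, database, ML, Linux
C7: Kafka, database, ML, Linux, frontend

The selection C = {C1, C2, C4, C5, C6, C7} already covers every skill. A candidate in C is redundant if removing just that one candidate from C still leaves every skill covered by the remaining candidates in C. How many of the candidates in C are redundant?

3

Drop C1: networking uncovered — not redundant.
Drop C2: the rest still cover every skill — redundant.
Drop C4: cloud uncovered — not redundant.
Drop C5: devops uncovered — not redundant.
Drop C6: the rest still cover every skill — redundant.
Drop C7: the rest still cover every skill — redundant.
3 redundant: C2, C6, C7.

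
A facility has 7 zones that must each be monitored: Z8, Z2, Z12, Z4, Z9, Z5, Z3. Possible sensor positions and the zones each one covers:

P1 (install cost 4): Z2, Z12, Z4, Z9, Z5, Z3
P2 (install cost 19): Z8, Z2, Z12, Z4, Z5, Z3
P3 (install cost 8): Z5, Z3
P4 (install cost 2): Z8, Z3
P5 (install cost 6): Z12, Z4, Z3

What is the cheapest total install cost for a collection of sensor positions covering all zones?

6

P1, P4 cover every zone at install cost 4 + 2 = 6.
Any cover uses at least 2 sensor positions; among all covering selections none totals below 6.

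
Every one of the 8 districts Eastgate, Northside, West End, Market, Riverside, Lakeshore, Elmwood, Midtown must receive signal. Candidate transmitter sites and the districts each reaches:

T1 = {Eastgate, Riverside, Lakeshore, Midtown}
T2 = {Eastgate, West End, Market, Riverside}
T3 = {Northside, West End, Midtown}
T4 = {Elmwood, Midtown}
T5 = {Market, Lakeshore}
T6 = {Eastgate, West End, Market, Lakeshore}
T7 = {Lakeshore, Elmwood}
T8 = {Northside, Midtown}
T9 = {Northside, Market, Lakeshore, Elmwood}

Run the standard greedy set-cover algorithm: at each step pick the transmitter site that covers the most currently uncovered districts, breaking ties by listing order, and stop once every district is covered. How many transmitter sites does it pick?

Pick 1: T1 covers 4 new districts (Eastgate, Riverside, Lakeshore, Midtown).
Pick 2: T9 covers 3 new districts (Northside, Market, Elmwood).
Pick 3: T2 covers 1 new districts (West End).
Greedy uses 3 transmitter sites.

3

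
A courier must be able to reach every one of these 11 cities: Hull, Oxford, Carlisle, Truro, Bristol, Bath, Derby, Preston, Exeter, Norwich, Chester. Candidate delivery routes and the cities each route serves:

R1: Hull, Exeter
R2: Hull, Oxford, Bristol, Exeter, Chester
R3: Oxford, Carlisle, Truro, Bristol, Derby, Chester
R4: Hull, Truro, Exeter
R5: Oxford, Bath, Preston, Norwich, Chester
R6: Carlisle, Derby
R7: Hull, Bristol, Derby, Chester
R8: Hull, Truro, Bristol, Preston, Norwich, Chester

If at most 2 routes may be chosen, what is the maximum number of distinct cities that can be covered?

Choosing R3, R5 covers {Oxford, Carlisle, Truro, Bristol, Bath, Derby, Preston, Norwich, Chester} — 9 cities.
No choice of 2 routes does better; here Hull, Exeter are left uncovered.

9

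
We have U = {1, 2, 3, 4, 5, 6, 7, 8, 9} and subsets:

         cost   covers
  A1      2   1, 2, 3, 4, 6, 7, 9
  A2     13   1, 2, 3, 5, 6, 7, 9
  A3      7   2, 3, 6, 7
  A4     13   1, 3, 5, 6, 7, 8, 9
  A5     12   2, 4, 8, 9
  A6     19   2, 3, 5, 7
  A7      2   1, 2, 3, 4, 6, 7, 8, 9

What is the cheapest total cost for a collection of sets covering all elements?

15

A1, A4 cover every element at cost 2 + 13 = 15.
Any cover uses at least 2 sets; among all covering selections none totals below 15.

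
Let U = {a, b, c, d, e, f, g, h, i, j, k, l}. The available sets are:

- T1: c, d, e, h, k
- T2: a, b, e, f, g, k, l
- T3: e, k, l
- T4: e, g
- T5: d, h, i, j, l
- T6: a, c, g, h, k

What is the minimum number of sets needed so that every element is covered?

T1, T2, T5 together cover {a, b, c, d, e, f, g, h, i, j, k, l} — every element.
No 2 of the 6 sets cover everything (all 15 pairs fall short), so 3 is minimum.

3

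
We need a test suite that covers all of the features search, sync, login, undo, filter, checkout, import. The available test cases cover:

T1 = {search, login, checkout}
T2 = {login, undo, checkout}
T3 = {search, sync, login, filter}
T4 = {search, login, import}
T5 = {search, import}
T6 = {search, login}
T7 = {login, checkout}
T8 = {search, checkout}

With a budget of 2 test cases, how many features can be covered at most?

6

Choosing T2, T3 covers {search, sync, login, undo, filter, checkout} — 6 features.
No choice of 2 test cases does better; here import is left uncovered.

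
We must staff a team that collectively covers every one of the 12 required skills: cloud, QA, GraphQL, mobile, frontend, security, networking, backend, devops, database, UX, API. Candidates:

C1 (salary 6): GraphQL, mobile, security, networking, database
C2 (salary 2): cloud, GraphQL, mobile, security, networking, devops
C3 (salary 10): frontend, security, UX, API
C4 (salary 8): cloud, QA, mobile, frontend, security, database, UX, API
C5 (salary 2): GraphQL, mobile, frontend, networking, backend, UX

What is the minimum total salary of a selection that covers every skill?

12

C2, C4, C5 cover every skill at salary 2 + 8 + 2 = 12.
Any cover uses at least 3 candidates; among all covering selections none totals below 12.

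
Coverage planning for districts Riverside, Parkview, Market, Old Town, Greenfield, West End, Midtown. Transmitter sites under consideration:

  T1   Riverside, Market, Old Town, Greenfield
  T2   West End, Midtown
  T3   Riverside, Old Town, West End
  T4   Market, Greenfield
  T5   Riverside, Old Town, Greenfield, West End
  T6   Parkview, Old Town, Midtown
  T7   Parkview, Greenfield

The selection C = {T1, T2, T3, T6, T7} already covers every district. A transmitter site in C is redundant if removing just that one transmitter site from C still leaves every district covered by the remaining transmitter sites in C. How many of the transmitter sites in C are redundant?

4

Drop T1: Market uncovered — not redundant.
Drop T2: the rest still cover every district — redundant.
Drop T3: the rest still cover every district — redundant.
Drop T6: the rest still cover every district — redundant.
Drop T7: the rest still cover every district — redundant.
4 redundant: T2, T3, T6, T7.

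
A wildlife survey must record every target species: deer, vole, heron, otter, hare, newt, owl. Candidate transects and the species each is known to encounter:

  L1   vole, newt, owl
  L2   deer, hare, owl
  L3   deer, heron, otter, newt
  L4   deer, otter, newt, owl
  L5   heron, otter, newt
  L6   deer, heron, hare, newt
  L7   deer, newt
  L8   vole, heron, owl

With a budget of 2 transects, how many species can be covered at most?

Choosing L1, L3 covers {deer, vole, heron, otter, newt, owl} — 6 species.
No choice of 2 transects does better; here hare is left uncovered.

6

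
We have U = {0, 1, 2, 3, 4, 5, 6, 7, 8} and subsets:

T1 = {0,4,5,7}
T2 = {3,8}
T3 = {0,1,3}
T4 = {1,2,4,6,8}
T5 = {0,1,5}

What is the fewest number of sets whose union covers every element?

T1, T2, T4 together cover {0, 1, 2, 3, 4, 5, 6, 7, 8} — every element.
No 2 of the 5 sets cover everything (all 10 pairs fall short), so 3 is minimum.

3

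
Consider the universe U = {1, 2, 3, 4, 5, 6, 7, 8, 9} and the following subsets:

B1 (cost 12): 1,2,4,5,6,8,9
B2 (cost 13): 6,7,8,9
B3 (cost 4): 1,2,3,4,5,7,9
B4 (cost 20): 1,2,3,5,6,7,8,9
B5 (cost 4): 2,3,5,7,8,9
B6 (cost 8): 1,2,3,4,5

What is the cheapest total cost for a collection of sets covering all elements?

16

B1, B3 cover every element at cost 12 + 4 = 16.
Any cover uses at least 2 sets; among all covering selections none totals below 16.
Greedy by coverage-per-cost would pick B3, B5, B1 for 20 — worse than the optimum 16.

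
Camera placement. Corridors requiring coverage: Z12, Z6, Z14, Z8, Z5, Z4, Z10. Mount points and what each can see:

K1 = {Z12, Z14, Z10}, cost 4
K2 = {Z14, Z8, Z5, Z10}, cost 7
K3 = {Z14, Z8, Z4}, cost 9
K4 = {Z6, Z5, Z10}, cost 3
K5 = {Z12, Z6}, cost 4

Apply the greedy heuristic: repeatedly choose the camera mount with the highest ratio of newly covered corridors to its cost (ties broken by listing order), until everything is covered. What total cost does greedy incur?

Pick 1: K4 adds 3 new (Z6, Z5, Z10) at cost 3 (ratio 3/3).
Pick 2: K1 adds 2 new (Z12, Z14) at cost 4 (ratio 2/4).
Pick 3: K3 adds 2 new (Z8, Z4) at cost 9 (ratio 2/9).
Greedy total cost: 3 + 4 + 9 = 16.

16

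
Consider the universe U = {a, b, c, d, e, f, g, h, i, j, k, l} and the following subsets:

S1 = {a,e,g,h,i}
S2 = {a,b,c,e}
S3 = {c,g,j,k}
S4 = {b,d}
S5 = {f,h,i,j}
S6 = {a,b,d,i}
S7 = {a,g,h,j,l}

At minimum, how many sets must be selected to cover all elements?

5

S1, S3, S4, S5, S7 together cover {a, b, c, d, e, f, g, h, i, j, k, l} — every element.
No 4 of the 7 sets cover everything (all 35 size-4 selections fall short), so 5 is minimum.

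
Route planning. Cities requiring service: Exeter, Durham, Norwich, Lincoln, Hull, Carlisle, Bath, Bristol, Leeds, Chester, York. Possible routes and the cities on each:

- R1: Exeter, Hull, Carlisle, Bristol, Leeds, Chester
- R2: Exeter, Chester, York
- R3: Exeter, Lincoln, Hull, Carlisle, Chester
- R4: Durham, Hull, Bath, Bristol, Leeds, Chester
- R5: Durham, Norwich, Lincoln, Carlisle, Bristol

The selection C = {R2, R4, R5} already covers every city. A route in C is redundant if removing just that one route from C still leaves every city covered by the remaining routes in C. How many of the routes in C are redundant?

Drop R2: Exeter, York uncovered — not redundant.
Drop R4: Hull, Bath, Leeds uncovered — not redundant.
Drop R5: Norwich, Lincoln, Carlisle uncovered — not redundant.
None of the routes in C is redundant.

0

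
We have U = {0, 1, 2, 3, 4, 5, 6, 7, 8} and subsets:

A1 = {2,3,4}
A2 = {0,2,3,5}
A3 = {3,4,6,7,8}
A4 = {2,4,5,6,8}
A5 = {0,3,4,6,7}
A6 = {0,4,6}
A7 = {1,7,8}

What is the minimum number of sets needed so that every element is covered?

3

A2, A3, A7 together cover {0, 1, 2, 3, 4, 5, 6, 7, 8} — every element.
No 2 of the 7 sets cover everything (all 21 pairs fall short), so 3 is minimum.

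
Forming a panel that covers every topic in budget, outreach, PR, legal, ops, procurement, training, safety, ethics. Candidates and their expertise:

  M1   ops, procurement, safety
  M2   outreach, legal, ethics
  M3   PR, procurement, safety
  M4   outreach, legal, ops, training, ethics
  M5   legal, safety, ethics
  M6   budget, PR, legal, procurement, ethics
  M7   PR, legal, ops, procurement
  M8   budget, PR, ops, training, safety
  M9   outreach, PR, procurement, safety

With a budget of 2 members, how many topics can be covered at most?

Choosing M2, M8 covers {budget, outreach, PR, legal, ops, training, safety, ethics} — 8 topics.
No choice of 2 members does better; here procurement is left uncovered.

8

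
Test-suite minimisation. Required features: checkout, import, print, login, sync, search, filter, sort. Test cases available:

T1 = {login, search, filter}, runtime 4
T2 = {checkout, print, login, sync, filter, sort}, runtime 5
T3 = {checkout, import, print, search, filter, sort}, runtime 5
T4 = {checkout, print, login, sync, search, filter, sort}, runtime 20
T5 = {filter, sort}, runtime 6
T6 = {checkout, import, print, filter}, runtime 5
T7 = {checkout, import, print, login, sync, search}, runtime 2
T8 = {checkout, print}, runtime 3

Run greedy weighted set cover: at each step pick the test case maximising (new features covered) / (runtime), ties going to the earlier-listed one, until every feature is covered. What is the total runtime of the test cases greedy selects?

7

Pick 1: T7 adds 6 new (checkout, import, print, login, sync, search) at runtime 2 (ratio 6/2).
Pick 2: T2 adds 2 new (filter, sort) at runtime 5 (ratio 2/5).
Greedy total runtime: 2 + 5 = 7.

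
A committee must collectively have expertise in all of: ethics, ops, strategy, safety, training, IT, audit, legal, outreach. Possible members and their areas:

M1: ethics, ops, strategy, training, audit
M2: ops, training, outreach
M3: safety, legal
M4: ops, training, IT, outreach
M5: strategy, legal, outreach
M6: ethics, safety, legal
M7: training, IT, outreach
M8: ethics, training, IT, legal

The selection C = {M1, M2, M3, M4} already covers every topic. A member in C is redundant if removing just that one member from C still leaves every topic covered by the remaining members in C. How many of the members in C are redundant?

1

Drop M1: ethics, strategy, audit uncovered — not redundant.
Drop M2: the rest still cover every topic — redundant.
Drop M3: safety, legal uncovered — not redundant.
Drop M4: IT uncovered — not redundant.
1 redundant: M2.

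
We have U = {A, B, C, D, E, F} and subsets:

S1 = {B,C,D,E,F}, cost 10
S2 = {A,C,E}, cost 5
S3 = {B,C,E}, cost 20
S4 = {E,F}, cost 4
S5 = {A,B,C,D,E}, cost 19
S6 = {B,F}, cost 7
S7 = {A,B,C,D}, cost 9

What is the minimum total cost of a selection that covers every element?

13

S4, S7 cover every element at cost 4 + 9 = 13.
Any cover uses at least 2 sets; among all covering selections none totals below 13.
Greedy by coverage-per-cost would pick S2, S1 for 15 — worse than the optimum 13.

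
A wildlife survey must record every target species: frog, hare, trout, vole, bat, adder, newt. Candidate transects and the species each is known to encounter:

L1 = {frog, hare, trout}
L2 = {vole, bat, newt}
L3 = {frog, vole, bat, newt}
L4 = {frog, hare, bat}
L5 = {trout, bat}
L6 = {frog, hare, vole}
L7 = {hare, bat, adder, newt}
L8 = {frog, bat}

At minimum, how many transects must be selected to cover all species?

3

L1, L2, L7 together cover {frog, hare, trout, vole, bat, adder, newt} — every species.
No 2 of the 8 transects cover everything (all 28 pairs fall short), so 3 is minimum.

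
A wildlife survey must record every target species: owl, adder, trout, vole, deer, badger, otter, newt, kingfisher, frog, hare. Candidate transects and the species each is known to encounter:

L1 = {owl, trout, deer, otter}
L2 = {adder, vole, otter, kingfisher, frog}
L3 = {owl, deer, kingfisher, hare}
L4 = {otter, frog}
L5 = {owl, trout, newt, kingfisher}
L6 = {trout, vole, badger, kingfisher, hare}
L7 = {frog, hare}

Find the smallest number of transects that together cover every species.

L1, L2, L5, L6 together cover {owl, adder, trout, vole, deer, badger, otter, newt, kingfisher, frog, hare} — every species.
No 3 of the 7 transects cover everything (all 35 triples fall short), so 4 is minimum.

4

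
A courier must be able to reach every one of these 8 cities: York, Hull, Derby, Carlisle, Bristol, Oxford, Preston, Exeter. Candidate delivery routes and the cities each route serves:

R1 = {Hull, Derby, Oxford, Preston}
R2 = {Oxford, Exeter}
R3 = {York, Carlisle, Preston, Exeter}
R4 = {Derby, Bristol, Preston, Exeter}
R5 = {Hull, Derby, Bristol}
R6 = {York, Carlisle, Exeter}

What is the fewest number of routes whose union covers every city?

3

R1, R3, R4 together cover {York, Hull, Derby, Carlisle, Bristol, Oxford, Preston, Exeter} — every city.
No 2 of the 6 routes cover everything (all 15 pairs fall short), so 3 is minimum.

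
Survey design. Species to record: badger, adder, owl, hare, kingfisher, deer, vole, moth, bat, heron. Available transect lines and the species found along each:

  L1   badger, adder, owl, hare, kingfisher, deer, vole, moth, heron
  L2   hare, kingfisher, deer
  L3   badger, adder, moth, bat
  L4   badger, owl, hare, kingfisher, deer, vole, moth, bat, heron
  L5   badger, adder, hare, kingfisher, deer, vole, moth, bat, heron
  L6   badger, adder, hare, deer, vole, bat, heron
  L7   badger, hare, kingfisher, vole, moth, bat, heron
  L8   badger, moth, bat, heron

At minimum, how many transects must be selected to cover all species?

2

L1, L3 together cover {badger, adder, owl, hare, kingfisher, deer, vole, moth, bat, heron} — every species.
No single transect contains all 10 species, so 2 is optimal.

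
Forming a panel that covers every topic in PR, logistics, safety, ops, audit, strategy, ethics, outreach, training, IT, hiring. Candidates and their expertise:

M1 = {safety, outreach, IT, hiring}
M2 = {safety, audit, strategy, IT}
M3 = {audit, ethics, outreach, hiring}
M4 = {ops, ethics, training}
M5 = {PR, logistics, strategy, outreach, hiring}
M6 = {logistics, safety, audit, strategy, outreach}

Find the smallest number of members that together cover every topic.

3

M2, M4, M5 together cover {PR, logistics, safety, ops, audit, strategy, ethics, outreach, training, IT, hiring} — every topic.
No 2 of the 6 members cover everything (all 15 pairs fall short), so 3 is minimum.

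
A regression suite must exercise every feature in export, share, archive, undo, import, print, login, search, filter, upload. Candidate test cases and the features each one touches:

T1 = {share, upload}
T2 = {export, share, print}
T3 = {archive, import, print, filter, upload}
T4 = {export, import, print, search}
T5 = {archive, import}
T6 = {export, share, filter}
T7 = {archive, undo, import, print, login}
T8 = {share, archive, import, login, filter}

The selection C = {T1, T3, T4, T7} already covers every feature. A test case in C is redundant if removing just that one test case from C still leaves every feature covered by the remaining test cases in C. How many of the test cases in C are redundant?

Drop T1: share uncovered — not redundant.
Drop T3: filter uncovered — not redundant.
Drop T4: export, search uncovered — not redundant.
Drop T7: undo, login uncovered — not redundant.
None of the test cases in C is redundant.

0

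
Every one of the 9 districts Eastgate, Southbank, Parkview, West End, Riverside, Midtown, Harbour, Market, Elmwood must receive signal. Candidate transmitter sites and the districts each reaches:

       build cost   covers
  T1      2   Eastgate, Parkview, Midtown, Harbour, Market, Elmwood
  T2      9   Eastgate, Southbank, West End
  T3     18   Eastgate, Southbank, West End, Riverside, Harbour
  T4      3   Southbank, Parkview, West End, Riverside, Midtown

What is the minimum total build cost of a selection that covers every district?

5

T1, T4 cover every district at build cost 2 + 3 = 5.
Any cover uses at least 2 transmitter sites; among all covering selections none totals below 5.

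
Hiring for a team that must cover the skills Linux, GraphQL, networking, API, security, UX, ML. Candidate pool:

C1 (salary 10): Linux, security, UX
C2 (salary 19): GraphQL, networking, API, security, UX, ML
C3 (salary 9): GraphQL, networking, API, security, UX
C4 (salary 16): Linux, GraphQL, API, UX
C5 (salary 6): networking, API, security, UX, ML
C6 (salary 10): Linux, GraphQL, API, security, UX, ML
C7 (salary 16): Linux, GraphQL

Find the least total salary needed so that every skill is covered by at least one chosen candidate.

C5, C6 cover every skill at salary 6 + 10 = 16.
Any cover uses at least 2 candidates; among all covering selections none totals below 16.

16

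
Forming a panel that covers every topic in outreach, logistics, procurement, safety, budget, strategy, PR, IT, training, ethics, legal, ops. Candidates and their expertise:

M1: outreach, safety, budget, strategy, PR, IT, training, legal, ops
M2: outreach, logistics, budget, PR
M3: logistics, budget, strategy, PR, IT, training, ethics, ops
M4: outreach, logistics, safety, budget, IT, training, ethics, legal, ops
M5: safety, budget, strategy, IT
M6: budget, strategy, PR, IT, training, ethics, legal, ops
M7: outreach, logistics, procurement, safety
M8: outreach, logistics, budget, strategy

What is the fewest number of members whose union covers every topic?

2

M6, M7 together cover {outreach, logistics, procurement, safety, budget, strategy, PR, IT, training, ethics, legal, ops} — every topic.
No single member contains all 12 topics, so 2 is optimal.
Greedy (largest uncovered first) would take M1, M3, M7 — 3 members — but 2 suffice.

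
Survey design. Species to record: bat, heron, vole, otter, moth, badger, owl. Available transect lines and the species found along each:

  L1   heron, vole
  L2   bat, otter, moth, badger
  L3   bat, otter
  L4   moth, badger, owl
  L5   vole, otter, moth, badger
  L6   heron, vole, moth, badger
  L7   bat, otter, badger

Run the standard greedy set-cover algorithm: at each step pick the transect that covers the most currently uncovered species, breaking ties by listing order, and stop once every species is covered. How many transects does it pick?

3

Pick 1: L2 covers 4 new species (bat, otter, moth, badger).
Pick 2: L1 covers 2 new species (heron, vole).
Pick 3: L4 covers 1 new species (owl).
Greedy uses 3 transects.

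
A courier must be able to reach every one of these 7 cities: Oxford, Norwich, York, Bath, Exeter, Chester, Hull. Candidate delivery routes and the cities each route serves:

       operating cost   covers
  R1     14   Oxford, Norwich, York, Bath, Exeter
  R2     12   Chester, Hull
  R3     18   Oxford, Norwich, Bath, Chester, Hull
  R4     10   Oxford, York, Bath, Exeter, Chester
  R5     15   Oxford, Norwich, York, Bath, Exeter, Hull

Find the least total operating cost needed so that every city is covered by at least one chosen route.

25

R4, R5 cover every city at operating cost 10 + 15 = 25.
Any cover uses at least 2 routes; among all covering selections none totals below 25.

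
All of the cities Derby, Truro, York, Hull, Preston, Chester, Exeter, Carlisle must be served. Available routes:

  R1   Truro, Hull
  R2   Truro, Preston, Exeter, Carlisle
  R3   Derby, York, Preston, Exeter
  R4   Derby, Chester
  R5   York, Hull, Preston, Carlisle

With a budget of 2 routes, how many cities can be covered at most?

Choosing R1, R3 covers {Derby, Truro, York, Hull, Preston, Exeter} — 6 cities.
No choice of 2 routes does better; here Chester, Carlisle are left uncovered.

6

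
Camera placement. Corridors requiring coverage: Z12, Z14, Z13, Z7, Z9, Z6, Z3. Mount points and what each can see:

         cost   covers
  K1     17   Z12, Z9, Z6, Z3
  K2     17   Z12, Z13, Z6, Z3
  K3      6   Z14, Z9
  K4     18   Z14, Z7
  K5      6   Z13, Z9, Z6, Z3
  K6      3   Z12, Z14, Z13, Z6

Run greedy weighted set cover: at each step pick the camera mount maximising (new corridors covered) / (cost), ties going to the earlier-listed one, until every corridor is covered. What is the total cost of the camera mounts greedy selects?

27

Pick 1: K6 adds 4 new (Z12, Z14, Z13, Z6) at cost 3 (ratio 4/3).
Pick 2: K5 adds 2 new (Z9, Z3) at cost 6 (ratio 2/6).
Pick 3: K4 adds 1 new (Z7) at cost 18 (ratio 1/18).
Greedy total cost: 3 + 6 + 18 = 27.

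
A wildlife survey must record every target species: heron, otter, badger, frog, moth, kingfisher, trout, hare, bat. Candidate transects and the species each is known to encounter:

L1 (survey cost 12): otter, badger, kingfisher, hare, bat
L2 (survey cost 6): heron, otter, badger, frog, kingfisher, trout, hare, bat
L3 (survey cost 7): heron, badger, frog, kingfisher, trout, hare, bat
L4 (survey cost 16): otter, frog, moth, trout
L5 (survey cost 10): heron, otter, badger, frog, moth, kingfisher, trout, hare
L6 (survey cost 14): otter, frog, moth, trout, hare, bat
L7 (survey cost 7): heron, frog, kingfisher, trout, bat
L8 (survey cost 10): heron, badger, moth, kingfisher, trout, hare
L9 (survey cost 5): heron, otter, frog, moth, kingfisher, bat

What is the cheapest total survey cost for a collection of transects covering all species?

11

L2, L9 cover every species at survey cost 6 + 5 = 11.
Any cover uses at least 2 transects; among all covering selections none totals below 11.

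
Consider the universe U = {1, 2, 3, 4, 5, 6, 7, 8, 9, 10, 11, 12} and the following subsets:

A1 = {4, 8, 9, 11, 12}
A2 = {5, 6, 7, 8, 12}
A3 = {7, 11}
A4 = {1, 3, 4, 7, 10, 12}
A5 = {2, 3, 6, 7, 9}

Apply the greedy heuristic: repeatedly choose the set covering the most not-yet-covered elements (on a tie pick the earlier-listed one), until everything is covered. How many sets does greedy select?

4

Pick 1: A4 covers 6 new elements (1, 3, 4, 7, 10, 12).
Pick 2: A1 covers 3 new elements (8, 9, 11).
Pick 3: A2 covers 2 new elements (5, 6).
Pick 4: A5 covers 1 new elements (2).
Greedy uses 4 sets.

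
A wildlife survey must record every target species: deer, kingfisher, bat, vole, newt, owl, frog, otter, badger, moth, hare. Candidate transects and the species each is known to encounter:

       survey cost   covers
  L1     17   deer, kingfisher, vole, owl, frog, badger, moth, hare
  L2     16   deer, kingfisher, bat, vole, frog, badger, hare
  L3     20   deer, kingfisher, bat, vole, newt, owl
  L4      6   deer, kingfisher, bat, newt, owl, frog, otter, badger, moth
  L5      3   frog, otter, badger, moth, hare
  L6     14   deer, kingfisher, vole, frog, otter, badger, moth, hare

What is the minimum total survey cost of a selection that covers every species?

20

L4, L6 cover every species at survey cost 6 + 14 = 20.
Any cover uses at least 2 transects; among all covering selections none totals below 20.
Greedy by coverage-per-survey cost would pick L5, L4, L6 for 23 — worse than the optimum 20.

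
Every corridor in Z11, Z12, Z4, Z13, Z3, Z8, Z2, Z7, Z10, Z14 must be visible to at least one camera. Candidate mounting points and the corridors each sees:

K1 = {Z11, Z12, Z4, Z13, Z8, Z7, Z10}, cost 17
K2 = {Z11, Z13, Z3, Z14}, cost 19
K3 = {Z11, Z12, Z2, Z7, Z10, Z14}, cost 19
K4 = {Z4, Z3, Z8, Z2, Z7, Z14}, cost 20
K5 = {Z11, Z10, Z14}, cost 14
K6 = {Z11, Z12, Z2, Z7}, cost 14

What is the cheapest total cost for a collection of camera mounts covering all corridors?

37

K1, K4 cover every corridor at cost 17 + 20 = 37.
Any cover uses at least 2 camera mounts; among all covering selections none totals below 37.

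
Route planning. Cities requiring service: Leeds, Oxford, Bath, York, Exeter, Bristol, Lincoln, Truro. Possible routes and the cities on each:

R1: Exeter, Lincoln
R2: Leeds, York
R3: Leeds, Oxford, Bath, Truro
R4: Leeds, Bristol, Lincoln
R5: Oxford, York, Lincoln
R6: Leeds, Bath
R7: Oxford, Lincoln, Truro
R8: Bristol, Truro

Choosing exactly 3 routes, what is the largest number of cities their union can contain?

Choosing R1, R2, R3 covers {Leeds, Oxford, Bath, York, Exeter, Lincoln, Truro} — 7 cities.
No choice of 3 routes does better; here Bristol is left uncovered.

7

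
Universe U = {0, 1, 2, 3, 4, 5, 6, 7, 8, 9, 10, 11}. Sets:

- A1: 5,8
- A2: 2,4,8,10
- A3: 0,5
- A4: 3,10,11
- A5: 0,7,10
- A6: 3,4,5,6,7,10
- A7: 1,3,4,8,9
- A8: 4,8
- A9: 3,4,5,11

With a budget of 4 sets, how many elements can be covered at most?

Choosing A2, A3, A6, A7 covers {0, 1, 2, 3, 4, 5, 6, 7, 8, 9, 10} — 11 elements.
No choice of 4 sets does better; here 11 is left uncovered.

11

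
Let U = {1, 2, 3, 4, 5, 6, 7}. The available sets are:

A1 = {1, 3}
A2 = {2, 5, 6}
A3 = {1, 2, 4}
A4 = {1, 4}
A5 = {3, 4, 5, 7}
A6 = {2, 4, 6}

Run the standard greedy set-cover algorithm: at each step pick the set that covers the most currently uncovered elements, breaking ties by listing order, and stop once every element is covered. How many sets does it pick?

3

Pick 1: A5 covers 4 new elements (3, 4, 5, 7).
Pick 2: A2 covers 2 new elements (2, 6).
Pick 3: A1 covers 1 new elements (1).
Greedy uses 3 sets.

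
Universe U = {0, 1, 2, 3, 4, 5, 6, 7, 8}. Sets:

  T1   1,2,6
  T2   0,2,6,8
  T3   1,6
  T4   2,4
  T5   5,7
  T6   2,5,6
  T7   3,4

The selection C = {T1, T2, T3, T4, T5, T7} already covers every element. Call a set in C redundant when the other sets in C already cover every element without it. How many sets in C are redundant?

3

Drop T1: the rest still cover every element — redundant.
Drop T2: 0, 8 uncovered — not redundant.
Drop T3: the rest still cover every element — redundant.
Drop T4: the rest still cover every element — redundant.
Drop T5: 5, 7 uncovered — not redundant.
Drop T7: 3 uncovered — not redundant.
3 redundant: T1, T3, T4.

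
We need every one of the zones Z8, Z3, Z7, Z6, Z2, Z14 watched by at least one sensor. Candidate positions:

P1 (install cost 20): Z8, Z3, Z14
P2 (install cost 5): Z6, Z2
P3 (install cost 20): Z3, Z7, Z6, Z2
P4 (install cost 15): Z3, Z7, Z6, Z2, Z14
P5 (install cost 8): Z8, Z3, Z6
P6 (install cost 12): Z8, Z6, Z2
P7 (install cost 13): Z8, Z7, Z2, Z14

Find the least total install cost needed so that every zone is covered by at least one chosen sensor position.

P5, P7 cover every zone at install cost 8 + 13 = 21.
Any cover uses at least 2 sensor positions; among all covering selections none totals below 21.
Greedy by coverage-per-install cost would pick P2, P5, P7 for 26 — worse than the optimum 21.

21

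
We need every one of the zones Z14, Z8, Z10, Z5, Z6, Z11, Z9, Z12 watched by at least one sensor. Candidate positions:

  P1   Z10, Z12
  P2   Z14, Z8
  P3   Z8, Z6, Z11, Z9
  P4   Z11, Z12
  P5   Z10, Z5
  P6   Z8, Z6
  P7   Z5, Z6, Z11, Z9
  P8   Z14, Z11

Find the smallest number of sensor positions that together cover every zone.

P1, P2, P7 together cover {Z14, Z8, Z10, Z5, Z6, Z11, Z9, Z12} — every zone.
No 2 of the 8 sensor positions cover everything (all 28 pairs fall short), so 3 is minimum.
Greedy (largest uncovered first) would take P3, P1, P2, P5 — 4 sensor positions — but 3 suffice.

3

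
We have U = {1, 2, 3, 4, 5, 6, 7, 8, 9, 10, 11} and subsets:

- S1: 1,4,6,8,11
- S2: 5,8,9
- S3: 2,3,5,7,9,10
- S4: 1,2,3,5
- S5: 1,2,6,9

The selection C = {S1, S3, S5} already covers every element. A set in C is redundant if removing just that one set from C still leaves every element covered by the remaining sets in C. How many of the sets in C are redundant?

Drop S1: 4, 8, 11 uncovered — not redundant.
Drop S3: 3, 5, 7, 10 uncovered — not redundant.
Drop S5: the rest still cover every element — redundant.
1 redundant: S5.

1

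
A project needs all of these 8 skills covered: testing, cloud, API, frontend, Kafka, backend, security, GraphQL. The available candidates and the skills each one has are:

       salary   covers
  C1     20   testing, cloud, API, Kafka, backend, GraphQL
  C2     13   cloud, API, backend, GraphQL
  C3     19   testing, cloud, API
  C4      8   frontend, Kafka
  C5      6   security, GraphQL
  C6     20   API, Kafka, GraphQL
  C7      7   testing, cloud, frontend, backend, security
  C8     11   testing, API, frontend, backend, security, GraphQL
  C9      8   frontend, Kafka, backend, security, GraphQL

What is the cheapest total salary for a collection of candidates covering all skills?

26

C4, C7, C8 cover every skill at salary 8 + 7 + 11 = 26.
Any cover uses at least 2 candidates; among all covering selections none totals below 26.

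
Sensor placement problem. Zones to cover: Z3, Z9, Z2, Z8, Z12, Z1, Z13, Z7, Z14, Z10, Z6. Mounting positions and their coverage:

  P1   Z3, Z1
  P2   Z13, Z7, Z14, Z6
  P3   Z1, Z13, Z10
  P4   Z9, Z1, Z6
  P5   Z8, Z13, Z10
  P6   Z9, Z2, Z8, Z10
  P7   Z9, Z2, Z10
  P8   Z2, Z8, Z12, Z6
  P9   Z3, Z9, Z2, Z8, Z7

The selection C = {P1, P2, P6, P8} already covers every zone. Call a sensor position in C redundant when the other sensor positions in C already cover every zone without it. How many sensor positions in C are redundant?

Drop P1: Z3, Z1 uncovered — not redundant.
Drop P2: Z13, Z7, Z14 uncovered — not redundant.
Drop P6: Z9, Z10 uncovered — not redundant.
Drop P8: Z12 uncovered — not redundant.
None of the sensor positions in C is redundant.

0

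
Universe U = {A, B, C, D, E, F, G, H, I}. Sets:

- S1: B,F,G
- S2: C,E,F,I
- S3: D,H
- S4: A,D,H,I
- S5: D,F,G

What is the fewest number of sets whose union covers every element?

S1, S2, S4 together cover {A, B, C, D, E, F, G, H, I} — every element.
No 2 of the 5 sets cover everything (all 10 pairs fall short), so 3 is minimum.

3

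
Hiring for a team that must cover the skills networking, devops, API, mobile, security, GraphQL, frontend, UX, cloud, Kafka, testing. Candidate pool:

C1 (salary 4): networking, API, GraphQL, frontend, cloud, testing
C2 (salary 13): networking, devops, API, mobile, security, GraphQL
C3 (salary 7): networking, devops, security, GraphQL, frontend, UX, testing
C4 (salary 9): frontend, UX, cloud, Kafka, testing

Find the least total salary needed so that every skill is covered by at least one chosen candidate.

22

C2, C4 cover every skill at salary 13 + 9 = 22.
Any cover uses at least 2 candidates; among all covering selections none totals below 22.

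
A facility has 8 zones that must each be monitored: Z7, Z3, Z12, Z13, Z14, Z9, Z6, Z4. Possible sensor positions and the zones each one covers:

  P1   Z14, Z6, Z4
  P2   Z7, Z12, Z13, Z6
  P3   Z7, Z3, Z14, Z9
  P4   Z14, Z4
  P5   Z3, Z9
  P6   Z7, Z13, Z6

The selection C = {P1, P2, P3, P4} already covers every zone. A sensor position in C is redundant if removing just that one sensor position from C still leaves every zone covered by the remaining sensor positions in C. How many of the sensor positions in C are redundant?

2

Drop P1: the rest still cover every zone — redundant.
Drop P2: Z12, Z13 uncovered — not redundant.
Drop P3: Z3, Z9 uncovered — not redundant.
Drop P4: the rest still cover every zone — redundant.
2 redundant: P1, P4.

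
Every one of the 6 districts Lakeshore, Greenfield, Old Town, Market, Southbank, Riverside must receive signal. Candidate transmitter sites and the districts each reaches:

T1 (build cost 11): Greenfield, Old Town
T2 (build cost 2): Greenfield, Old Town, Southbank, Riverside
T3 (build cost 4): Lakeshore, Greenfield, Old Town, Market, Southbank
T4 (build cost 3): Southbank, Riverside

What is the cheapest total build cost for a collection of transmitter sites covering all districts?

T2, T3 cover every district at build cost 2 + 4 = 6.
Any cover uses at least 2 transmitter sites; among all covering selections none totals below 6.

6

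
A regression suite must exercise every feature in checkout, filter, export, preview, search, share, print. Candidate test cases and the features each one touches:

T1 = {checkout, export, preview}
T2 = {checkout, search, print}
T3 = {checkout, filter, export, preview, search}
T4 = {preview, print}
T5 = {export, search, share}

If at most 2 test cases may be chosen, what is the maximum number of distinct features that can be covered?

Choosing T2, T3 covers {checkout, filter, export, preview, search, print} — 6 features.
No choice of 2 test cases does better; here share is left uncovered.

6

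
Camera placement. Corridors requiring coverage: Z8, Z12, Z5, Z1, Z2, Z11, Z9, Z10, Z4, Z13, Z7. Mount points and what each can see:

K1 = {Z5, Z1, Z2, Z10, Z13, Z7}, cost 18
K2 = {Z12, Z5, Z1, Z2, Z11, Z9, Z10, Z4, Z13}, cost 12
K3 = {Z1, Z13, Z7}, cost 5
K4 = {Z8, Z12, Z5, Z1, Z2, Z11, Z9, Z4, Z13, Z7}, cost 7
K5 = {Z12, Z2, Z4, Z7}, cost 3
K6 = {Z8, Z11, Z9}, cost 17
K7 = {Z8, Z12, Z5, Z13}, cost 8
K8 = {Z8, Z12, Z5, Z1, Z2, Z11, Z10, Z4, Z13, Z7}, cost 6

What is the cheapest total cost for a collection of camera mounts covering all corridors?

K4, K8 cover every corridor at cost 7 + 6 = 13.
Any cover uses at least 2 camera mounts; among all covering selections none totals below 13.

13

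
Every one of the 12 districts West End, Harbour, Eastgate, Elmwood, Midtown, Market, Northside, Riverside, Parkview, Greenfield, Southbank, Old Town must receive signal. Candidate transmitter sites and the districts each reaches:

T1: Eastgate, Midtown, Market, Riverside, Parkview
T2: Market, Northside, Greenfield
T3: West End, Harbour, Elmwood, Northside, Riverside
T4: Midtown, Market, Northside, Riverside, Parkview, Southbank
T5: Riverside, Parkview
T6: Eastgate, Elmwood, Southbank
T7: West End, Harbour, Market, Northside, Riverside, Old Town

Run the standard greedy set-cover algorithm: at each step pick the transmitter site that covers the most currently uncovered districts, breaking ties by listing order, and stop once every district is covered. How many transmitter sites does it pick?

Pick 1: T4 covers 6 new districts (Midtown, Market, Northside, Riverside, Parkview, Southbank).
Pick 2: T3 covers 3 new districts (West End, Harbour, Elmwood).
Pick 3: T1 covers 1 new districts (Eastgate).
Pick 4: T2 covers 1 new districts (Greenfield).
Pick 5: T7 covers 1 new districts (Old Town).
Greedy uses 5 transmitter sites. (The true minimum is 4.)

5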